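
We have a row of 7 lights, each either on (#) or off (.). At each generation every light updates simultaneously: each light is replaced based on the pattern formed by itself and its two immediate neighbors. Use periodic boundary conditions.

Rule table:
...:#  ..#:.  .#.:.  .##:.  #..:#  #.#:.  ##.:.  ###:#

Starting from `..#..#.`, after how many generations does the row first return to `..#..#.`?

generation 1: #..#..#
generation 2: .#..#..
generation 3: ..#..##
generation 4: #..#...
generation 5: .#..##.
generation 6: ..#...#
generation 7: #..##..
generation 8: .#...#.
generation 9: ..##..#
generation 10: #...#..
generation 11: .##..#.
generation 12: ...#..#
generation 13: ##..#..
generation 14: ..#..#.

14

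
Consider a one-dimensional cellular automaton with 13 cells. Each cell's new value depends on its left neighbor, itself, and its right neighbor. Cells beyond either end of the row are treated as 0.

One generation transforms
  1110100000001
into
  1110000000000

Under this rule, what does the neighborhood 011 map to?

1

At position 0 the neighborhood is 011; the next row has 1 there.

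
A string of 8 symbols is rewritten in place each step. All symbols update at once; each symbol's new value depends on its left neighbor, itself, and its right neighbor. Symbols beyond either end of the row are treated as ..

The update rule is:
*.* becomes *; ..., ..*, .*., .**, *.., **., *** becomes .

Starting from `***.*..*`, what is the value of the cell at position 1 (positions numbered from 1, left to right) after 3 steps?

...*....
........
........
position 1 holds .

.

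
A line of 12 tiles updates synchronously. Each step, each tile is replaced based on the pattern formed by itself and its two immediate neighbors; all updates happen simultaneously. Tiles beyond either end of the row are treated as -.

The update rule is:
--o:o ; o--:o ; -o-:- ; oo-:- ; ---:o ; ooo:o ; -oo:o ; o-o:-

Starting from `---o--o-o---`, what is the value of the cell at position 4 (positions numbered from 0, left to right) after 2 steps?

o

ooo-oo---ooo
oo--o-ooooo-
position 4 holds o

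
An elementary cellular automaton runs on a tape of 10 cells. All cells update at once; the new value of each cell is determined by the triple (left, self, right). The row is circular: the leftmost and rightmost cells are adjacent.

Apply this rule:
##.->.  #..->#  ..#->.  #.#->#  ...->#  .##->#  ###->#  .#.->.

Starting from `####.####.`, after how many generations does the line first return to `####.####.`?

5

###.####.#
##.####.##
#.####.###
.####.####
####.####.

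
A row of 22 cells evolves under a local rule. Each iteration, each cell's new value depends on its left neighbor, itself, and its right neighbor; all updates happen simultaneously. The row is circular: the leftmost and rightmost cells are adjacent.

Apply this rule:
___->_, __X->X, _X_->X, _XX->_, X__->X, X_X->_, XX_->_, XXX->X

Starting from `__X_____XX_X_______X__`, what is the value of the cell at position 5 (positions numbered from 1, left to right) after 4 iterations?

X

_XXX___X___XX_____XXX_
X_X_X_XXX_X__X___X_X_X
__X_X__X__XXXXX_XX_X__
_XX_XXXXXX_XXX_____XX_
position 5 holds X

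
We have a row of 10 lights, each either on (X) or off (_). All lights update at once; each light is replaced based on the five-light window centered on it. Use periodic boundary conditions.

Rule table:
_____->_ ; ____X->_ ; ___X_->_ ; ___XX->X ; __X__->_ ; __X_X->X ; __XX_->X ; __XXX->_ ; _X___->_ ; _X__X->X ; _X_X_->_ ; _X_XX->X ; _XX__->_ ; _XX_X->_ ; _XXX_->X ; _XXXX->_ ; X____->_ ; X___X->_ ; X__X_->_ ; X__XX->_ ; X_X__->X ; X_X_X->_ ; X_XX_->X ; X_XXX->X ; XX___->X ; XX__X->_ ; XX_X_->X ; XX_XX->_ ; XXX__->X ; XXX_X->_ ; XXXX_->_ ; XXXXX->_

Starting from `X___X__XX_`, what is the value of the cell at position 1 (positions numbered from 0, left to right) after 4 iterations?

_

X____X_X_X
_X___X__XX
XX____X_X_
X_X___X__X
position 1 holds _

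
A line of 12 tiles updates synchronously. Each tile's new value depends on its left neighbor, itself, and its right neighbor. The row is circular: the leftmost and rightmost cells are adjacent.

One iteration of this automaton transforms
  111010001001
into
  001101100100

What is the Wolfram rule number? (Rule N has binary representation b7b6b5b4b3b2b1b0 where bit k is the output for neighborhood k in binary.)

113

position 0: 111 → 0  (bit 7 = 0)
position 2: 110 → 1  (bit 6 = 1)
position 3: 101 → 1  (bit 5 = 1)
position 5: 100 → 1  (bit 4 = 1)
position 11: 011 → 0  (bit 3 = 0)
position 4: 010 → 0  (bit 2 = 0)
position 7: 001 → 0  (bit 1 = 0)
position 6: 000 → 1  (bit 0 = 1)
bits b7..b0 = 01110001 = 113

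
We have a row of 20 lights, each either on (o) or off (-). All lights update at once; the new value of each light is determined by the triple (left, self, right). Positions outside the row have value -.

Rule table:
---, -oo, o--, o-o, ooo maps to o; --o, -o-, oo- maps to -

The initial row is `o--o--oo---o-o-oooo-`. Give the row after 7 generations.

generation 1: -o--o-o-oo--o-oooo-o
generation 2: --o--o-oo-o--oooo-o-
generation 3: o--o--oo-o-o-ooo-o-o
generation 4: -o--o-o-o-o-ooo-o-o-
generation 5: --o--o-o-o-ooo-o-o-o
generation 6: o--o--o-o-ooo-o-o-o-
generation 7: -o--o--o-ooo-o-o-o-o

-o--o--o-ooo-o-o-o-o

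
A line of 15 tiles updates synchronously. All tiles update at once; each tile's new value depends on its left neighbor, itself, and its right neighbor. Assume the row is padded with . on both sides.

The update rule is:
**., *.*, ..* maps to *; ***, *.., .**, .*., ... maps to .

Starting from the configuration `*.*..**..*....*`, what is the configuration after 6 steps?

.*.*....*......

.*..*.*.*....*.
*..*.*.*....*..
..*.*.*....*...
.*.*.*....*....
*.*.*....*.....
.*.*....*......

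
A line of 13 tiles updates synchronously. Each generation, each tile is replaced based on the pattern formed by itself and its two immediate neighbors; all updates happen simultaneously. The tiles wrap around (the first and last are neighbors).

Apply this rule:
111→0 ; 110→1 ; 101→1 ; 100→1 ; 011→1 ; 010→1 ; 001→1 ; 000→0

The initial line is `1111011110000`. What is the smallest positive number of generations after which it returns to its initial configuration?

14

generation 1: 1001110011001
generation 2: 1111011111111
generation 3: 0001110000000
generation 4: 0011011000000
generation 5: 0111111100000
generation 6: 1100000110000
generation 7: 1110001111001
generation 8: 0011011001111
generation 9: 1111111111001
generation 10: 0000000001111
generation 11: 1000000011001
generation 12: 1100000111111
generation 13: 0110001100000
generation 14: 1111011110000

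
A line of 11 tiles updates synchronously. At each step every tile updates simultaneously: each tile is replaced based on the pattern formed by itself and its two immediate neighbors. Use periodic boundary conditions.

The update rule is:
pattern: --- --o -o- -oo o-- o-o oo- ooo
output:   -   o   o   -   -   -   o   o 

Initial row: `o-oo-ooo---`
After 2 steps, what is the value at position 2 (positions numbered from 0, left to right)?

o

o--o--oo--o
o-oo-o-o-o-
position 2 holds o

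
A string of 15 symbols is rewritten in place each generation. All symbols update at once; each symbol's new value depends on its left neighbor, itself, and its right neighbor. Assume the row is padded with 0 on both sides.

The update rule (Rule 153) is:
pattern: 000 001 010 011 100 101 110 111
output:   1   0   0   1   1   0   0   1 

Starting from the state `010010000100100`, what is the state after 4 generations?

generation 1: 001001110010011
generation 2: 100101101001010
generation 3: 010001000100001
generation 4: 001100110011100

001100110011100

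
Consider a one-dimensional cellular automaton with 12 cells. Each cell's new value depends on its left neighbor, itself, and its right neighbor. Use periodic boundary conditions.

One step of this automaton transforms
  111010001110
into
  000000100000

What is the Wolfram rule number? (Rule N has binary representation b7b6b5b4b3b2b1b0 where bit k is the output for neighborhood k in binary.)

1

position 1: 111 → 0  (bit 7 = 0)
position 2: 110 → 0  (bit 6 = 0)
position 3: 101 → 0  (bit 5 = 0)
position 5: 100 → 0  (bit 4 = 0)
position 0: 011 → 0  (bit 3 = 0)
position 4: 010 → 0  (bit 2 = 0)
position 7: 001 → 0  (bit 1 = 0)
position 6: 000 → 1  (bit 0 = 1)
bits b7..b0 = 00000001 = 1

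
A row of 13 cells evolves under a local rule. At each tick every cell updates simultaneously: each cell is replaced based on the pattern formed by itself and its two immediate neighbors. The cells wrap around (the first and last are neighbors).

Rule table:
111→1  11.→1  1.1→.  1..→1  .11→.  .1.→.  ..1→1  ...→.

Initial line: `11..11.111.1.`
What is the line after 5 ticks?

1....111.1..1

tick 1: .111.1..11...
tick 2: 1.11..11.11..
tick 3: ...111.1..111
tick 4: 1.1.11..11.11
tick 5: 1....111.1..1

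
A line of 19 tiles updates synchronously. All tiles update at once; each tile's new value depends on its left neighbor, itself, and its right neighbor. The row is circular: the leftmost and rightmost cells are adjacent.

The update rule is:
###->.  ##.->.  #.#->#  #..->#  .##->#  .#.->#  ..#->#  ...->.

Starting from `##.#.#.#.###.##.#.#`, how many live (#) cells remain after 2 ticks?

8

..########..##.####
###.......###.##...
count of #: 8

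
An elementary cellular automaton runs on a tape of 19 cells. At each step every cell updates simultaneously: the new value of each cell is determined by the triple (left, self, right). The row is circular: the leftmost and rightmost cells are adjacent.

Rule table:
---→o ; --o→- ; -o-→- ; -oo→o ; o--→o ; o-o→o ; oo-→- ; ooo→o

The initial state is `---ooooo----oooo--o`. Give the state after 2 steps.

o-oooo-ooo-ooo-o-o-

step 1: oo-oooo-ooo-ooo-o--
step 2: o-oooo-ooo-ooo-o-o-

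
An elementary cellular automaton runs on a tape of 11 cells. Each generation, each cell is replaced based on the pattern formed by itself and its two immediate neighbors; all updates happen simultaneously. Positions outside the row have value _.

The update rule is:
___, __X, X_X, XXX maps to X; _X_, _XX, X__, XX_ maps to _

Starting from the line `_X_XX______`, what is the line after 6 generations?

___X_X__X__

X_X___XXXXX
_X__XX_XXX_
X__X__X_X__
__X__X_X__X
XX__X_X__X_
___X_X__X__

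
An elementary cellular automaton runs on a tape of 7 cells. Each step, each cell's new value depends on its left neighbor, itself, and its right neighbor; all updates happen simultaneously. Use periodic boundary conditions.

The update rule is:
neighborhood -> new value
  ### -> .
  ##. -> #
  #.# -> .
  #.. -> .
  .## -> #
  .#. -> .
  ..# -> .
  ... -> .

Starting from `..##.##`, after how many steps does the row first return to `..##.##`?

1

..##.##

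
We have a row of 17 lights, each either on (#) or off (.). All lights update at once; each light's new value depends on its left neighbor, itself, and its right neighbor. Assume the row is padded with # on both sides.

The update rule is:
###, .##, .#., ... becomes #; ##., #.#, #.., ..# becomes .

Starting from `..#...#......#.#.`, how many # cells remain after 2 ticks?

8

tick 1: ..#.#.#.####.#.#.
tick 2: ..#.#.#.###..#.#.
count of #: 8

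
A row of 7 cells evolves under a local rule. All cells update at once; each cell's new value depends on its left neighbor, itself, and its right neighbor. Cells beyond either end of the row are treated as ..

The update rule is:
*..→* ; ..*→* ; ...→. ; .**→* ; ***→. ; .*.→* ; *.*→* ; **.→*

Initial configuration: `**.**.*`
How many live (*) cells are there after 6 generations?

generation 1: *******
generation 2: *.....*
generation 3: **...**
generation 4: ***.***
generation 5: *.***.*
generation 6: ***.***
count of *: 6

6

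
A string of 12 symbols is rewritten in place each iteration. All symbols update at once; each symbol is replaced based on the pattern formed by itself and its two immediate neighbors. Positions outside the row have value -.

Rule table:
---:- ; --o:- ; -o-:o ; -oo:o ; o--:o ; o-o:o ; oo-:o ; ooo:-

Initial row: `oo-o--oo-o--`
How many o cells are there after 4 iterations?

10

iteration 1: ooooo-ooooo-
iteration 2: o---ooo---oo
iteration 3: oo--o-oo--oo
iteration 4: ooo-ooooo-oo
count of o: 10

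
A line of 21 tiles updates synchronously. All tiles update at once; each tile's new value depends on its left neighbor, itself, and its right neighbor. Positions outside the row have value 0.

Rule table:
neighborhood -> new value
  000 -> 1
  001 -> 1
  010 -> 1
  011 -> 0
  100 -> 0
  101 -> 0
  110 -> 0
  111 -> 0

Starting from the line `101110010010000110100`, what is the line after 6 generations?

101111110000000000111

100000110110111000101
101111000000000011101
100000011111111100001
101111100000000001111
100000001111111110000
101111110000000000111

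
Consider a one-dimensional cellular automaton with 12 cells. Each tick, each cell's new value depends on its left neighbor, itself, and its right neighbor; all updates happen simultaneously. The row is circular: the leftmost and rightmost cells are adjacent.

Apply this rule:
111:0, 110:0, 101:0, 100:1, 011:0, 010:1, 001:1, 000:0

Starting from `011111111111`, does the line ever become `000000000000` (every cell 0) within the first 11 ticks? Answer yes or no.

000000000000
all cells are 0 at tick 1

yes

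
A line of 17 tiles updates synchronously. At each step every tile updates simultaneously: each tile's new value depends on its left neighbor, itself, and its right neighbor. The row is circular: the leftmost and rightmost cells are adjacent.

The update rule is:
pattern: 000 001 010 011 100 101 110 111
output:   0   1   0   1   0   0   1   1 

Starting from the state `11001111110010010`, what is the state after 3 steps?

step 1: 11011111110100100
step 2: 11011111110001001
step 3: 11011111110010011

11011111110010011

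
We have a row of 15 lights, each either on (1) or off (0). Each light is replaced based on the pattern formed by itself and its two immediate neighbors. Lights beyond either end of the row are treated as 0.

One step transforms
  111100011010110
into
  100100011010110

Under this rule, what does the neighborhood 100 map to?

At position 4 the neighborhood is 100; the next row has 0 there.

0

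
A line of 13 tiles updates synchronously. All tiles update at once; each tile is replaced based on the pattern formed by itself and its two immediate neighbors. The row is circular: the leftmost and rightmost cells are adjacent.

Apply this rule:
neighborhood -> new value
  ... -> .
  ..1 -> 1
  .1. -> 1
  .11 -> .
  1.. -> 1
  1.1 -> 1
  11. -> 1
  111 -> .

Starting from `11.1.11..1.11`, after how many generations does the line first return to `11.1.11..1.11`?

3

generation 1: .1111.11111..
generation 2: 1...11....11.
generation 3: 11.1.11..1.11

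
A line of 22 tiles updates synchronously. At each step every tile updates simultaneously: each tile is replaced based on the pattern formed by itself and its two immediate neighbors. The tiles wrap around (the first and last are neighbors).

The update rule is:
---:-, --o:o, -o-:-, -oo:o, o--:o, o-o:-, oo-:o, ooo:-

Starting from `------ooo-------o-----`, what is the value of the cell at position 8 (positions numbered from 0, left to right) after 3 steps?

o

-----oo-oo-----o-o----
----ooo-ooo---o---o---
---oo-o-o-oo-o-o-o-o--
position 8 holds o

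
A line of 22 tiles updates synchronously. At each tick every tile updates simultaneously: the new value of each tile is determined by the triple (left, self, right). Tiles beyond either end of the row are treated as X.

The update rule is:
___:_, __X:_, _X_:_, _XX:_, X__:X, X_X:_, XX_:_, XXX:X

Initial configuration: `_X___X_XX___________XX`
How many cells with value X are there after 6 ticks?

__X______X___________X
X__X______X___________
_X__X______X__________
__X__X______X_________
X__X__X______X________
_X__X__X______X_______
count of X: 4

4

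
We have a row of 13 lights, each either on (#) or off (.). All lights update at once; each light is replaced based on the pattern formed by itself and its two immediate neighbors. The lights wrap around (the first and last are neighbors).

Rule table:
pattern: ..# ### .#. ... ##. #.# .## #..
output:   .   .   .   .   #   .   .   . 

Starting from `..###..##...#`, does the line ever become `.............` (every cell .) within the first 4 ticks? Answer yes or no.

yes

tick 1: ....#...#....
tick 2: .............
all cells are . at tick 2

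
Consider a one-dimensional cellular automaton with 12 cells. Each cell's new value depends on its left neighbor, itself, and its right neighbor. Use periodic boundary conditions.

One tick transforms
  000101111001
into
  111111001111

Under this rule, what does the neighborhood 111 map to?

0

At position 6 the neighborhood is 111; the next row has 0 there.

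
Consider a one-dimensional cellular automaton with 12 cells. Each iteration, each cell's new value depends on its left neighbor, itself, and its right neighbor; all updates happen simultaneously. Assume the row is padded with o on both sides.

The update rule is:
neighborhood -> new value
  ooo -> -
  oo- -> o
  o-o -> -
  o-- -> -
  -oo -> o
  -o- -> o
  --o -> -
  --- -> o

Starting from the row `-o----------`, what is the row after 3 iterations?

-o-o-oooo-o-

iteration 1: -o-oooooooo-
iteration 2: -o-o------o-
iteration 3: -o-o-oooo-o-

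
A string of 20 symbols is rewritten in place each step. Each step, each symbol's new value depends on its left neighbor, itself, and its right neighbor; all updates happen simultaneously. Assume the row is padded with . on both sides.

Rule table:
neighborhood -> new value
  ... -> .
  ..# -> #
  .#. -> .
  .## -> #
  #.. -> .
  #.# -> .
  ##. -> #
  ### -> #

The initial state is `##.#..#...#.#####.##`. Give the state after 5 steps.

step 1: ##...#...#..#####.##
step 2: ##..#...#..######.##
step 3: ##.#...#..#######.##
step 4: ##....#..########.##
step 5: ##...#..#########.##

##...#..#########.##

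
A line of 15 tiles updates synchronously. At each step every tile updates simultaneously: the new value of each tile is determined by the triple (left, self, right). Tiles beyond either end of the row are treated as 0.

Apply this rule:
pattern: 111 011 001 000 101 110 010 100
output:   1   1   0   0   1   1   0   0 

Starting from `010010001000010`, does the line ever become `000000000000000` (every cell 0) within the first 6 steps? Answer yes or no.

yes

step 1: 000000000000000
all cells are 0 at step 1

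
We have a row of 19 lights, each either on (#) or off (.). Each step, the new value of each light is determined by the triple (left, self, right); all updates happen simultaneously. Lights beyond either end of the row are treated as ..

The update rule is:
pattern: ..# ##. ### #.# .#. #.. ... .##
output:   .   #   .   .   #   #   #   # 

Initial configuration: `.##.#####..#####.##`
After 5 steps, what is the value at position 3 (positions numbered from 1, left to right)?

.##.#...##.#...#.##
.##.###.##.###.#.##
.##.#.#.##.#.#.#.##
.##.#.#.##.#.#.#.##  (fixed point — unchanged through step 5)
position 3 holds #

#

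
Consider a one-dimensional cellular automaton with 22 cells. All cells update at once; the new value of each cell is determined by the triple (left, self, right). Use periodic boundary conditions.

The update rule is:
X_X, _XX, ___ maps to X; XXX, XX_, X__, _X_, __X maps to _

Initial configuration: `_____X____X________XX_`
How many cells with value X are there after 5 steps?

9

XXXX___XX___XXXXXX_X__
X____X_X__X_X_____X___
__XX__X____X__XXX___X_
X_X_____XX____X___X___
_X__XXX_X__XX___X___X_
count of X: 9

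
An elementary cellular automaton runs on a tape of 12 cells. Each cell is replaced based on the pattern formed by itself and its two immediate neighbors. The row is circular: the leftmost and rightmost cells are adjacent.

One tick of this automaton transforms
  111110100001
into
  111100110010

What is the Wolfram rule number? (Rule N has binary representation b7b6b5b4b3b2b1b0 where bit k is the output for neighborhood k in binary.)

150

position 0: 111 → 1  (bit 7 = 1)
position 4: 110 → 0  (bit 6 = 0)
position 5: 101 → 0  (bit 5 = 0)
position 7: 100 → 1  (bit 4 = 1)
position 11: 011 → 0  (bit 3 = 0)
position 6: 010 → 1  (bit 2 = 1)
position 10: 001 → 1  (bit 1 = 1)
position 8: 000 → 0  (bit 0 = 0)
bits b7..b0 = 10010110 = 150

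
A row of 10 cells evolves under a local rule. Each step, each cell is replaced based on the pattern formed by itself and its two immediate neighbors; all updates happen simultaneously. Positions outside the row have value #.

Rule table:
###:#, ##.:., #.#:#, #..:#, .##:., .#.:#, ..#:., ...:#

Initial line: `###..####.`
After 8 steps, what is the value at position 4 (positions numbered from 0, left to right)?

#

step 1: ##.#..##.#
step 2: #.###...#.
step 3: .#.#.##.##
step 4: #####..#.#
step 5: ####.#.##.
step 6: ###.###..#
step 7: ##.#.#.#..
step 8: #.#######.
position 4 holds #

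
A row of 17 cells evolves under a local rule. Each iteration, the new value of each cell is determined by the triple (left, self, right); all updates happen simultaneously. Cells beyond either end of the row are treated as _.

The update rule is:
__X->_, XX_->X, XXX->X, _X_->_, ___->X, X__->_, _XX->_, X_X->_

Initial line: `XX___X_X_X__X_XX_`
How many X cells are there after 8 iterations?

_X_X___________X_
_____XXXXXXXXX___
XXXX__XXXXXXXX_XX
_XXX___XXXXXXX__X
__XX_X__XXXXXX___
X__X_____XXXXX_XX
_____XXX__XXXX__X
XXXX__XX___XXX___
count of X: 9

9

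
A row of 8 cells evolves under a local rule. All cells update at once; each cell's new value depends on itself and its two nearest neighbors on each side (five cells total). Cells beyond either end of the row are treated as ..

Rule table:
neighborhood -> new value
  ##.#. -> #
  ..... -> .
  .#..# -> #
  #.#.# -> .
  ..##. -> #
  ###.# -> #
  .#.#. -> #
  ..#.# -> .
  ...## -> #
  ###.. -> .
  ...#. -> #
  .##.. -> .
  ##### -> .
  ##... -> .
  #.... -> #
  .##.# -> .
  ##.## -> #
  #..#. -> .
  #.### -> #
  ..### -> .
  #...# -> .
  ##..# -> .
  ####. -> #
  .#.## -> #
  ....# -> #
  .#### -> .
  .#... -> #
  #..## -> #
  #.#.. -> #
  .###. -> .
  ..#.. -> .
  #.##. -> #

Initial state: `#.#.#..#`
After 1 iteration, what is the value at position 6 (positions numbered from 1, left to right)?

.#.###..
position 6 holds #

#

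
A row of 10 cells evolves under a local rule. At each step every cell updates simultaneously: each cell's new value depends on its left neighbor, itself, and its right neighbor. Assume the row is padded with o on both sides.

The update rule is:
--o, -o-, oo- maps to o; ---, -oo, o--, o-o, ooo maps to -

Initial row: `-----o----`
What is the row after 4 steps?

-o-o-o--o-

----oo---o
---o-o--o-
--oo-o-oo-
-o-o-o--o-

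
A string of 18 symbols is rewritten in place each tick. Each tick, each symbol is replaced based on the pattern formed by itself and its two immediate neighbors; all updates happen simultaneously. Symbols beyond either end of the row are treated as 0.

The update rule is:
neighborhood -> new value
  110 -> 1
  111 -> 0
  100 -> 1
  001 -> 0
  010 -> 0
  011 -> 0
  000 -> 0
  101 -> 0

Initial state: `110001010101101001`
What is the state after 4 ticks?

000011000000000100

011000000000100100
001100000000010010
000110000000001001
000011000000000100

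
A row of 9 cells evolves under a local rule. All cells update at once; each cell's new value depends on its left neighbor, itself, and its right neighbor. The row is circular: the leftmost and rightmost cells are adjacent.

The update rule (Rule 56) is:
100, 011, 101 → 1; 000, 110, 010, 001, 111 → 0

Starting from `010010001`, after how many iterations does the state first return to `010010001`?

9

iteration 1: 101001000
iteration 2: 010100100
iteration 3: 001010010
iteration 4: 000101001
iteration 5: 100010100
iteration 6: 010001010
iteration 7: 001000101
iteration 8: 100100010
iteration 9: 010010001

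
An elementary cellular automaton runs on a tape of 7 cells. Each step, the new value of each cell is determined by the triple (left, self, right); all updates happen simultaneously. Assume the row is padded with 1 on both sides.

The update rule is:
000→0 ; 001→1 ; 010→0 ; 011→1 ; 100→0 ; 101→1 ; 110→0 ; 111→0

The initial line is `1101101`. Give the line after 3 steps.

1101101

0011011
0110110
1101101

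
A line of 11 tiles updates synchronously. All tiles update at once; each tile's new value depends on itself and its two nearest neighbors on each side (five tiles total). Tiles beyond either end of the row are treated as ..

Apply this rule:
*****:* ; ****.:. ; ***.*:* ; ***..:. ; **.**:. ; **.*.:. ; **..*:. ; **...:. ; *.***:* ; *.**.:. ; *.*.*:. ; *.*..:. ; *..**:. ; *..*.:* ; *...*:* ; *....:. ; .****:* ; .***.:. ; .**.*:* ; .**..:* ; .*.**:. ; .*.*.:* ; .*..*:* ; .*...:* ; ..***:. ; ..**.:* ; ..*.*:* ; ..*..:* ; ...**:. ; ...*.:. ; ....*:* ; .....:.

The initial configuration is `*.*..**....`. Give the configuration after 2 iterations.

**....*....

**.*.**....
**....*....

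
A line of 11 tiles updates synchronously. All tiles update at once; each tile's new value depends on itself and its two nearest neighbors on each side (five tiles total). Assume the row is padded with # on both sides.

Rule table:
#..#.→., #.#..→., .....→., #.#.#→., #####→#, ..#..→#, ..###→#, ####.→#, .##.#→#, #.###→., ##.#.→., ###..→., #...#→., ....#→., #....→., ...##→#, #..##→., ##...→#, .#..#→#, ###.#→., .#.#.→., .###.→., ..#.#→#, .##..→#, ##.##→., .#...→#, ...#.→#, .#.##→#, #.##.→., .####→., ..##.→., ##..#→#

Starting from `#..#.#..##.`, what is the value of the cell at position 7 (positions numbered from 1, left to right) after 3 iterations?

.#.#..#..#.
....#.##.##
#..###.#...
position 7 holds .

.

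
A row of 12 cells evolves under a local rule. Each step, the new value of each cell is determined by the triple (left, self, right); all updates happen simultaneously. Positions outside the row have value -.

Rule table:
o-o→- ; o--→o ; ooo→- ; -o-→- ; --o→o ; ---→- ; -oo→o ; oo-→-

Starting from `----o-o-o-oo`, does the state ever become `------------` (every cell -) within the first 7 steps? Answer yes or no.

---o------o-
--o-o----o-o
-o---o--o---
o-o-o-oo-o--
------o---o-
-----o-o-o-o
----o-------
step 7 is ----o-------, still not uniform -

no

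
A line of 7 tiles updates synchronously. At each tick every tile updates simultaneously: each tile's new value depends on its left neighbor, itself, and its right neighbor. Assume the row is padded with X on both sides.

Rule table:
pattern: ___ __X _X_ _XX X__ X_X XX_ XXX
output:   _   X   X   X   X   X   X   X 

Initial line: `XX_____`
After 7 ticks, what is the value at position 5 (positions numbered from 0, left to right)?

X

tick 1: XXX___X
tick 2: XXXX_XX
tick 3: XXXXXXX
tick 4: XXXXXXX  (fixed point — unchanged through tick 7)
position 5 holds X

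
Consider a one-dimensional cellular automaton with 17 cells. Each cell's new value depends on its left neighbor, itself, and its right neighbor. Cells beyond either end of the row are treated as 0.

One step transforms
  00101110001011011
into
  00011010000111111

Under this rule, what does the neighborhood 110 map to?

1

At position 6 the neighborhood is 110; the next row has 1 there.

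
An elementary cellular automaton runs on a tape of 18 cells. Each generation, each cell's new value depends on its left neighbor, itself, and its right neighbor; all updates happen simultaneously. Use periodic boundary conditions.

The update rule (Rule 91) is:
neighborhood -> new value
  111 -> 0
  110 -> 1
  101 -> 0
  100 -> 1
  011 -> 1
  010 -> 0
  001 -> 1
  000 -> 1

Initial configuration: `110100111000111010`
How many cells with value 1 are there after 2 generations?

generation 1: 110011101111101000
generation 2: 111110101000100111
count of 1: 11

11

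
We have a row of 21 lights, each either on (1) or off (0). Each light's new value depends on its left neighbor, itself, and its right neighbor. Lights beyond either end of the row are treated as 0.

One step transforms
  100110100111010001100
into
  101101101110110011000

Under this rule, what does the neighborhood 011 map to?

1

At position 3 the neighborhood is 011; the next row has 1 there.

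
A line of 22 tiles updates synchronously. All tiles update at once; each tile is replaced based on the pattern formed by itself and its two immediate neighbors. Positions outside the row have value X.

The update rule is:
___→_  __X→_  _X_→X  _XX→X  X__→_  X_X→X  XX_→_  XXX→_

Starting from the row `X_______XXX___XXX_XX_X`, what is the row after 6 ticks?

________X_____X__X__XX

tick 1: ________X_____X__XX_XX
tick 2: ________X_____X__X_XX_
tick 3: ________X_____X__XXX_X
tick 4: ________X_____X__X__XX
tick 5: ________X_____X__X__X_
tick 6: ________X_____X__X__XX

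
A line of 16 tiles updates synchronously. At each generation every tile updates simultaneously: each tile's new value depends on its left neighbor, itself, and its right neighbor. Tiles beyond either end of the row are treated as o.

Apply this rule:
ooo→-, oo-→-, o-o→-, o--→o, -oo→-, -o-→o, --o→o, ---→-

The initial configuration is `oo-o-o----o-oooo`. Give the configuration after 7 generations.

---o-oo--oo-----
o-oo---oo--o---o
----o-o--oooo-o-
o--oo-ooo-----o-
-oo------o---oo-
---o----ooo-o---
o-ooo--o----oo-o

o-ooo--o----oo-o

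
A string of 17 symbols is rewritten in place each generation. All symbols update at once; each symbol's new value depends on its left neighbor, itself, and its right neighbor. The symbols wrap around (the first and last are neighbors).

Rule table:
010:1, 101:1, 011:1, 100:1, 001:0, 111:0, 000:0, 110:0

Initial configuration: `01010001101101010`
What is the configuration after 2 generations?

01111001011011111
11000101110110000

11000101110110000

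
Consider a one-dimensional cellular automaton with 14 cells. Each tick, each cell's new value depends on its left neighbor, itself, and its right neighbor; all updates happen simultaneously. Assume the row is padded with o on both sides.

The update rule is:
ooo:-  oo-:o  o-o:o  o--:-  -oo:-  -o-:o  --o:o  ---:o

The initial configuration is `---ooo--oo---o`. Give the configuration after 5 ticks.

tick 1: -oo--o-o-o-oo-
tick 2: o-o-ooooooo-oo
tick 3: oooo------oo--
tick 4: ---o-ooooo-o-o
tick 5: -oooo----oooo-

-oooo----oooo-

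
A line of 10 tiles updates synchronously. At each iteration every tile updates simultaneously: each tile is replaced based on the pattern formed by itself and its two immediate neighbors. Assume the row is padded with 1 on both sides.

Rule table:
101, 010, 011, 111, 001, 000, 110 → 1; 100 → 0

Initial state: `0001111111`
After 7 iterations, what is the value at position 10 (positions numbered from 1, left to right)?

1

0111111111
1111111111
1111111111  (fixed point — unchanged through iteration 7)
position 10 holds 1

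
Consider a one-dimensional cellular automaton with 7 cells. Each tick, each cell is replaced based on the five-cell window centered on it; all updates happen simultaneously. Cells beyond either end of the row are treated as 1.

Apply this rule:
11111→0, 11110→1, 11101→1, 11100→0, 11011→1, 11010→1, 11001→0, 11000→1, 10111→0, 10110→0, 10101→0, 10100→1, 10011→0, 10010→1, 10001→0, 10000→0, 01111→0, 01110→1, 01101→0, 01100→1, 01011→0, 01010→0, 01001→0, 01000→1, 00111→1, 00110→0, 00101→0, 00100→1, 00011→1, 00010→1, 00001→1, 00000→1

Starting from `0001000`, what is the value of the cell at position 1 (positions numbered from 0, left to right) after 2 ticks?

1

1011101
1101110
position 1 holds 1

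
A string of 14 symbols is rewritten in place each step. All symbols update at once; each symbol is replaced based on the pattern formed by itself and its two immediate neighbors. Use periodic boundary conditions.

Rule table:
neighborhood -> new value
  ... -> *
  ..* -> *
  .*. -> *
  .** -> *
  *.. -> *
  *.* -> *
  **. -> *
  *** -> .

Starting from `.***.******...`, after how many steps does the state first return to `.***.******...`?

2

**.***....****
.***.******...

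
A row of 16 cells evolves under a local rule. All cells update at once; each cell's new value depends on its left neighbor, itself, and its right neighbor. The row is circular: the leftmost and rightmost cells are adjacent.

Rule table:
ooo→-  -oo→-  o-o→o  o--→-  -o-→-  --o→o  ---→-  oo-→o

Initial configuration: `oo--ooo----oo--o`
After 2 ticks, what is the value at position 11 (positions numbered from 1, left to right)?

-

-o-o--o---o-o-o-
o-o--o---o-o-o--
position 11 holds -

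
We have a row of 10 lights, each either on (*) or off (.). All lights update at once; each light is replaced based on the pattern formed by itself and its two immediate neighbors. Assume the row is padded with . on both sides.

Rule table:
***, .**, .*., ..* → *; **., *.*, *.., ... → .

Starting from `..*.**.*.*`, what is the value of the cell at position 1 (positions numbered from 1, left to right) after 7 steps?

.**.*..*.*
**..*.**.*
*..**.*..*
*.**..*.**
*.*..**.*.
*.*.**..*.
*.*.*..**.
position 1 holds *

*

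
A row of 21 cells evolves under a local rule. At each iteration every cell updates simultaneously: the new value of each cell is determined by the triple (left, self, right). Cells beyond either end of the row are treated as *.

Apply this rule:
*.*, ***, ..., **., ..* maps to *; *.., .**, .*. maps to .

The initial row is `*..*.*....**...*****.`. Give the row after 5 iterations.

****.*.*.*.***.*.**.*

*.*.*..***.*.**.*****
**.*..*.***.*.**.****
***..*.*.***.*.**.***
***.*.*.*.***.*.**.**
****.*.*.*.***.*.**.*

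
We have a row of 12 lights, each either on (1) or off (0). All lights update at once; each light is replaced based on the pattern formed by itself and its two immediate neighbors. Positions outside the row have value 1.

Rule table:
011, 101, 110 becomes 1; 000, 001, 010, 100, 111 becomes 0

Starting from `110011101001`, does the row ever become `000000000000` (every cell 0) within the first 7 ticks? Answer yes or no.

tick 1: 010010110001
tick 2: 100001110001
tick 3: 100001010001
tick 4: 100000100001
tick 5: 100000000001
tick 6: 100000000001  (fixed point — unchanged through tick 7)
tick 7 is 100000000001, still not uniform 0

no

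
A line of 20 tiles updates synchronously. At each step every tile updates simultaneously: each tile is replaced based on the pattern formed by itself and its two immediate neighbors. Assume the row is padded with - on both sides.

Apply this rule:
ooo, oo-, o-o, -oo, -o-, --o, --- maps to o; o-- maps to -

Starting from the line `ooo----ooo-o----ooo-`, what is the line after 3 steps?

ooooooooooooooooooo-

ooo-oooooooo-oooooo-
ooooooooooooooooooo-
ooooooooooooooooooo-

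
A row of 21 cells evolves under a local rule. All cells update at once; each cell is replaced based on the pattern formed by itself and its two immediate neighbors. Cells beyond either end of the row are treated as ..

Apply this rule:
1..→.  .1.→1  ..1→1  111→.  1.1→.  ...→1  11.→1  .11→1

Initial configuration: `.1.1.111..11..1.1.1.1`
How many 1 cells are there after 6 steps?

step 1: 11.1.1.1.111.11.1.1.1
step 2: 11.1.1.1.1.1.11.1.1.1
step 3: 11.1.1.1.1.1.11.1.1.1  (fixed point — unchanged through step 6)
count of 1: 12

12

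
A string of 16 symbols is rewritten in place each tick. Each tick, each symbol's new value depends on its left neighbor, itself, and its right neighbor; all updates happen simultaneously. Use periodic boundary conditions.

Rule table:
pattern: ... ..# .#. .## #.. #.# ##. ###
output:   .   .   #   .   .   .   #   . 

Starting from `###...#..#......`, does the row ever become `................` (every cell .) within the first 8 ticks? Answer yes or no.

no

tick 1: ..#...#..#......
tick 2: ..#...#..#......  (fixed point — unchanged through tick 8)
tick 8 is ..#...#..#......, still not uniform .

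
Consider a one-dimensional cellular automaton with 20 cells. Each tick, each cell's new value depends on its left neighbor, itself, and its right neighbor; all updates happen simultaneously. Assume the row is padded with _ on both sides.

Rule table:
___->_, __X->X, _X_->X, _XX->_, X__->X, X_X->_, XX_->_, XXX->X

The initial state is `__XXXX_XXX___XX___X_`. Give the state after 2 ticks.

_X_XX___X_X_X__X_XXX
XX___X_XX_X_XXXX__X_

XX___X_XX_X_XXXX__X_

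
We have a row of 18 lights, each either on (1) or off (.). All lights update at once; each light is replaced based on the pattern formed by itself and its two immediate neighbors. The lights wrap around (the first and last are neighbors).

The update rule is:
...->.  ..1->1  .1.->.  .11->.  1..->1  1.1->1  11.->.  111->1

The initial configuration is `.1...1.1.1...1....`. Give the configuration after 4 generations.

.1.1.1.1.1.1.1.1.1

1.1.1.1.1.1.1.1...
.1.1.1.1.1.1.1.1.1
1.1.1.1.1.1.1.1.1.
.1.1.1.1.1.1.1.1.1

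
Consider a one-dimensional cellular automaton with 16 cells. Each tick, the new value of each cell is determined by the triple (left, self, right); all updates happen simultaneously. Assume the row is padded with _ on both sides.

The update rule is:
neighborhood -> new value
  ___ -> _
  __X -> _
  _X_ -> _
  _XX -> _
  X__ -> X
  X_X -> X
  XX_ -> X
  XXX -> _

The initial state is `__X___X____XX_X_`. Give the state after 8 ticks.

___X___X____XX_X
____X___X____XX_
_____X___X____XX
______X___X____X
_______X___X____
________X___X___
_________X___X__
__________X___X_

__________X___X_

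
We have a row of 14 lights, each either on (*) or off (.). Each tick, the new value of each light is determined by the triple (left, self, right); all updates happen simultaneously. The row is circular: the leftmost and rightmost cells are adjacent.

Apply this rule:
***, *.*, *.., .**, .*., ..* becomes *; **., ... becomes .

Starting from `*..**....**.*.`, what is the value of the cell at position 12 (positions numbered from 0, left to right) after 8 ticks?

*

tick 1: ****.*..**.***
tick 2: ***.*****.****
tick 3: **.*****.*****
tick 4: *.*****.******
tick 5: .*****.*******
tick 6: *****.*******.
tick 7: ****.*******.*
tick 8: ***.*******.**
position 12 holds *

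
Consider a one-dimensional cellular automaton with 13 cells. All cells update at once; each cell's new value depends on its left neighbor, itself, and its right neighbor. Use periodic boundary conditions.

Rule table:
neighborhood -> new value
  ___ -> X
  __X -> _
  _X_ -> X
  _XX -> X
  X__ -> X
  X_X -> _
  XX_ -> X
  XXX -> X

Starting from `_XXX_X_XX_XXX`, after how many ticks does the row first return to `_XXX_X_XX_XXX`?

_XXX_X_XX_XXX

1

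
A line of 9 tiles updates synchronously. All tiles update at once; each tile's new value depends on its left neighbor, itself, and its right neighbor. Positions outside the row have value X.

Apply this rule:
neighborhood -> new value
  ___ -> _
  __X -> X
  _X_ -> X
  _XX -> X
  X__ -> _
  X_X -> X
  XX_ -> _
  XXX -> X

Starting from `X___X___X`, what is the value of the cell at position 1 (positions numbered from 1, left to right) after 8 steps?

step 1: ___XX__XX
step 2: __XX__XXX
step 3: _XX__XXXX
step 4: XX__XXXXX
step 5: X__XXXXXX
step 6: __XXXXXXX
step 7: _XXXXXXXX
step 8: XXXXXXXXX
position 1 holds X

X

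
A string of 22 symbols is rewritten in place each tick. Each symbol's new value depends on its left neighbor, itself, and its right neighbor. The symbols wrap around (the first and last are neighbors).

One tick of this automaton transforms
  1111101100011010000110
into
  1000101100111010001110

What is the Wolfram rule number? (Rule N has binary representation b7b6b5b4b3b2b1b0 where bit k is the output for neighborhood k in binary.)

position 1: 111 → 0  (bit 7 = 0)
position 4: 110 → 1  (bit 6 = 1)
position 5: 101 → 0  (bit 5 = 0)
position 8: 100 → 0  (bit 4 = 0)
position 0: 011 → 1  (bit 3 = 1)
position 14: 010 → 1  (bit 2 = 1)
position 10: 001 → 1  (bit 1 = 1)
position 9: 000 → 0  (bit 0 = 0)
bits b7..b0 = 01001110 = 78

78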